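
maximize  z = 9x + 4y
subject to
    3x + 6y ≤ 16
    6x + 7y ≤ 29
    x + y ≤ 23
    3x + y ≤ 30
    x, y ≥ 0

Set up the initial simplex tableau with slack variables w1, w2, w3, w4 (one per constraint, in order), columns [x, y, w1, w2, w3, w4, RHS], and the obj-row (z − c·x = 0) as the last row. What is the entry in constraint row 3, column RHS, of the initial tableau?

The RHS of constraint 3 is b_3 = 23.

23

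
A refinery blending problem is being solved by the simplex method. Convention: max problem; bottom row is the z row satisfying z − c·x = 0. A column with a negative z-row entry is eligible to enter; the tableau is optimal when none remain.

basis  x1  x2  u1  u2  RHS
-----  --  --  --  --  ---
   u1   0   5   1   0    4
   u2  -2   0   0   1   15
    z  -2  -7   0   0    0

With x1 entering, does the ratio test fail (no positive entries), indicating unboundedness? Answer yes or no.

Every constraint-row entry in column x1 is ≤ 0, so increasing x1 is unbounded.

yes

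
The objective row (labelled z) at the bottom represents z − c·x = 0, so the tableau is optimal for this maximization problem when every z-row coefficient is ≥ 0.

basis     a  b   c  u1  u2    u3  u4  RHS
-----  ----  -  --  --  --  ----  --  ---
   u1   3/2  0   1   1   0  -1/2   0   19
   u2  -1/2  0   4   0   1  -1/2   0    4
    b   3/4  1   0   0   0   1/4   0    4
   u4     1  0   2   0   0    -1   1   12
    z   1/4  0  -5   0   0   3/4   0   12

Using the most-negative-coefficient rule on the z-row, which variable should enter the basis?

c

Negative z-row entries: c: -5.
The most negative is -5 in column c, so c enters.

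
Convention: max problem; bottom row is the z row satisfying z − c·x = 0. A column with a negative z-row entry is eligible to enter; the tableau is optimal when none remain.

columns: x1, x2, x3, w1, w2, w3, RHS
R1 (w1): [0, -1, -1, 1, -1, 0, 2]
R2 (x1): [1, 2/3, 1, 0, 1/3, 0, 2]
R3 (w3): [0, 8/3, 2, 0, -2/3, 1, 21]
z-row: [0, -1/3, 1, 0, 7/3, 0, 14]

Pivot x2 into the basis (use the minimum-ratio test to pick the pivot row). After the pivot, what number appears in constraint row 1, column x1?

Ratio test on column x2 — row 1: entry -1 ≤ 0; row 2: 2/(2/3) = 3; row 3: 21/(8/3) = 63/8. Minimum is 3 at row 2 (x1 leaves); pivot element 2/3.
Divide row 2 by 2/3; eliminate column x2 from the other rows.
Row 1 update in column x1: 0 − (-1)·(3/2) = 3/2.

3/2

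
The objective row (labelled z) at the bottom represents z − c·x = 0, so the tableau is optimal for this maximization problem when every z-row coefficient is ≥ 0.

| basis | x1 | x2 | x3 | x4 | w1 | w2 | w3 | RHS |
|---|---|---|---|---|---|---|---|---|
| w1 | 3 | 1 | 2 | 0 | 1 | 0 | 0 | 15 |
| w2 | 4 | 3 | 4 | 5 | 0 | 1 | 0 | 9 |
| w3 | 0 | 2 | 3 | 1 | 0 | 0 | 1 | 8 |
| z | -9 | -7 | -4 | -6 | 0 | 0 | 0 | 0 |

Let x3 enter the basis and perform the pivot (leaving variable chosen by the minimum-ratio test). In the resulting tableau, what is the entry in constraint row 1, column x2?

Ratio test on column x3 — row 1: 15/2 = 15/2; row 2: 9/4 = 9/4; row 3: 8/3 = 8/3. Minimum is 9/4 at row 2 (w2 leaves); pivot element 4.
Divide row 2 by 4; eliminate column x3 from the other rows.
Row 1 update in column x2: 1 − 2·(3/4) = -1/2.

-1/2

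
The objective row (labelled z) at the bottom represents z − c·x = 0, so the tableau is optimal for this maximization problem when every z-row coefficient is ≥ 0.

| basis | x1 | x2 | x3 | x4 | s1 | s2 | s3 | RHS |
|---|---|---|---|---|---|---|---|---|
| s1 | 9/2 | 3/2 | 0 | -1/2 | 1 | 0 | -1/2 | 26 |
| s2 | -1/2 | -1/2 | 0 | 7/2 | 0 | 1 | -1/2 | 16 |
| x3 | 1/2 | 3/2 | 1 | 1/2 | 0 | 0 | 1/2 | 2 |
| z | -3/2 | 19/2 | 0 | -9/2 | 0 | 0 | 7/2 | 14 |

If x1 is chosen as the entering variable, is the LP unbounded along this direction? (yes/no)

Column x1 has positive entries in row(s) 1, 3, so the ratio test bounds it — not unbounded.

no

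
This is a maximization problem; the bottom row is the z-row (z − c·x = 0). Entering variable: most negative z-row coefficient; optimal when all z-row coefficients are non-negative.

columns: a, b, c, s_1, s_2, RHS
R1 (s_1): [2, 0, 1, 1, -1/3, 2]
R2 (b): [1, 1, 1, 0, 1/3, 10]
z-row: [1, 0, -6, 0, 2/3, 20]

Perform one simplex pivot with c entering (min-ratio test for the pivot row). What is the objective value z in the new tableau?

Ratio test on column c — row 1: 2/1 = 2; row 2: 10/1 = 10. Minimum is 2 at row 1 (s_1 leaves); pivot element 1.
Pivot on row 1; the z-row RHS becomes 20 − (-6)·2 = 32.

32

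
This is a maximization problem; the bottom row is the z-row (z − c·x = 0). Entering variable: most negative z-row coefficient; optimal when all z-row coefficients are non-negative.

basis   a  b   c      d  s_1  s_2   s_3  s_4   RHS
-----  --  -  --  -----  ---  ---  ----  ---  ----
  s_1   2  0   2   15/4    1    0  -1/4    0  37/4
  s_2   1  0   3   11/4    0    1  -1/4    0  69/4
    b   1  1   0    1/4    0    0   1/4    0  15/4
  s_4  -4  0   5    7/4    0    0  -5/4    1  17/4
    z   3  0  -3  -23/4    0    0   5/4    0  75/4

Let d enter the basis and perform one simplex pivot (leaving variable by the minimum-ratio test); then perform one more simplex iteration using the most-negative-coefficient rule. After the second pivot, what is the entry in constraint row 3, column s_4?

13/74

Ratio test on column d — row 1: (37/4)/(15/4) = 37/15; row 2: (69/4)/(11/4) = 69/11; row 3: (15/4)/(1/4) = 15; row 4: (17/4)/(7/4) = 17/7. Minimum is 17/7 at row 4 (s_4 leaves); pivot element 7/4.
Divide row 4 by 7/4; eliminate column d from the other rows.
Second iteration: most negative z-row entry is -71/7 in column a, so a enters.
Ratio test on column a — row 1: (1/7)/(74/7) = 1/74; row 2: (74/7)/(51/7) = 74/51; row 3: (22/7)/(11/7) = 2; row 4: entry -16/7 ≤ 0. Minimum is 1/74 at row 1 (s_1 leaves); pivot element 74/7.
Divide row 1 by 74/7; eliminate column a from the other rows.
After both pivots, the entry at constraint row 3, column s_4 is 13/74.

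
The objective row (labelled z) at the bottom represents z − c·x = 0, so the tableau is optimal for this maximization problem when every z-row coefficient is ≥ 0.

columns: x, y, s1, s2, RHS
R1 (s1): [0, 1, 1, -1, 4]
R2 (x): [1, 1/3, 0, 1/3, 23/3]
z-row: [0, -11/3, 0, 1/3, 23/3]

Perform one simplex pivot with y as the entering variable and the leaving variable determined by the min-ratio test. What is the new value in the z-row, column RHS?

Ratio test on column y — row 1: 4/1 = 4; row 2: (23/3)/(1/3) = 23. Minimum is 4 at row 1 (s1 leaves); pivot element 1.
Divide row 1 by 1; eliminate column y from the other rows.
z-row update in column RHS: 23/3 − (-11/3)·4 = 67/3.

67/3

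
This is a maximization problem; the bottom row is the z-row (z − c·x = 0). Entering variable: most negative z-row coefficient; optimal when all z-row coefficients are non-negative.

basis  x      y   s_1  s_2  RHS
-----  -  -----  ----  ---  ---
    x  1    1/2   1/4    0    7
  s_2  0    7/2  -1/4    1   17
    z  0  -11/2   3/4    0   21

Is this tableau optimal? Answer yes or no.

The z-row has a negative entry -11/2 in column y, so it is not optimal.

no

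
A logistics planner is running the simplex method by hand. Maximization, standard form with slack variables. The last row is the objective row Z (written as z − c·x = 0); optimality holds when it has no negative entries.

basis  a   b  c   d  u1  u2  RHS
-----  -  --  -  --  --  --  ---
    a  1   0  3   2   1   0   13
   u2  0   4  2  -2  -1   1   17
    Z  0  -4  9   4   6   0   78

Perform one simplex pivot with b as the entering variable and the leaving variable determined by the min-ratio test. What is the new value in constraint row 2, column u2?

Ratio test on column b — row 1: entry 0 ≤ 0; row 2: 17/4 = 17/4. Minimum is 17/4 at row 2 (u2 leaves); pivot element 4.
Divide row 2 by 4; eliminate column b from the other rows.
In the new row 2, the u2 entry is the old entry divided by the pivot: 1/4 = 1/4.

1/4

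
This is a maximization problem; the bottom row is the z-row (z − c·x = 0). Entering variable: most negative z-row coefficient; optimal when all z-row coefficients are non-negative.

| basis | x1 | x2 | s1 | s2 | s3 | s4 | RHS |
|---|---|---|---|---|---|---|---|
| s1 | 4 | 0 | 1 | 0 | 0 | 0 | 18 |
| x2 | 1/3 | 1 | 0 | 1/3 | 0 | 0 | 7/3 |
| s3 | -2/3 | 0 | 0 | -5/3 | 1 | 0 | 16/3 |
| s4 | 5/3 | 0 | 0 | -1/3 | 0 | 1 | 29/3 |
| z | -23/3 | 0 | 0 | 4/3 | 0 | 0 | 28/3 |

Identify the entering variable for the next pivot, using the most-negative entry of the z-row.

x1

Negative z-row entries: x1: -23/3.
The most negative is -23/3 in column x1, so x1 enters.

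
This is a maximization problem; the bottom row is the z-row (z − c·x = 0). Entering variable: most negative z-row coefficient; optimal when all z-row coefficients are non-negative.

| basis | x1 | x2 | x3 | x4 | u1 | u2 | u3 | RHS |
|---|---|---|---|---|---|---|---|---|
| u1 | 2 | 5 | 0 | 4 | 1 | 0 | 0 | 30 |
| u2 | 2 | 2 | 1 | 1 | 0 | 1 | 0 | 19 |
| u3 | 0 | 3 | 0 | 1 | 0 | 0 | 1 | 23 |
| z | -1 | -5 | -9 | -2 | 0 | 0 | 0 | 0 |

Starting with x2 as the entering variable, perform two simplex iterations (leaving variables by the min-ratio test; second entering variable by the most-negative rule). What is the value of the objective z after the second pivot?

93

Ratio test on column x2 — row 1: 30/5 = 6; row 2: 19/2 = 19/2; row 3: 23/3 = 23/3. Minimum is 6 at row 1 (u1 leaves); pivot element 5.
Pivot on row 1; the z-row RHS becomes 0 − (-5)·6 = 30.
Next entering variable (most negative z-row entry -9): x3.
Ratio test on column x3 — row 1: entry 0 ≤ 0; row 2: 7/1 = 7; row 3: entry 0 ≤ 0. Minimum is 7 at row 2 (u2 leaves); pivot element 1.
After the second pivot the z-row RHS is 30 − (-9)·7 = 93.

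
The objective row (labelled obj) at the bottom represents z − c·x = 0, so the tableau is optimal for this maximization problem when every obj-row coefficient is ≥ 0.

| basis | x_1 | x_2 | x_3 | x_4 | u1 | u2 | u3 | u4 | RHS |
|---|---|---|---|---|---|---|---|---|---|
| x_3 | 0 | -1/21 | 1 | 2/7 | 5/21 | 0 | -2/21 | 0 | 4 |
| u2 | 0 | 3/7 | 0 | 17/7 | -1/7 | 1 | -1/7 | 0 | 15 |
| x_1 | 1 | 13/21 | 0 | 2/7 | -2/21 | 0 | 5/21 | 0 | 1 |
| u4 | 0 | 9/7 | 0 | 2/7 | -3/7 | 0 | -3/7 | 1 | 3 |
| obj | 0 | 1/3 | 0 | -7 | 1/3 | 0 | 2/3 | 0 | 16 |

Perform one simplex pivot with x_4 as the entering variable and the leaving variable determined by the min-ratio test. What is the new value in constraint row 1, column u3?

Ratio test on column x_4 — row 1: 4/(2/7) = 14; row 2: 15/(17/7) = 105/17; row 3: 1/(2/7) = 7/2; row 4: 3/(2/7) = 21/2. Minimum is 7/2 at row 3 (x_1 leaves); pivot element 2/7.
Divide row 3 by 2/7; eliminate column x_4 from the other rows.
Row 1 update in column u3: -2/21 − (2/7)·(5/6) = -1/3.

-1/3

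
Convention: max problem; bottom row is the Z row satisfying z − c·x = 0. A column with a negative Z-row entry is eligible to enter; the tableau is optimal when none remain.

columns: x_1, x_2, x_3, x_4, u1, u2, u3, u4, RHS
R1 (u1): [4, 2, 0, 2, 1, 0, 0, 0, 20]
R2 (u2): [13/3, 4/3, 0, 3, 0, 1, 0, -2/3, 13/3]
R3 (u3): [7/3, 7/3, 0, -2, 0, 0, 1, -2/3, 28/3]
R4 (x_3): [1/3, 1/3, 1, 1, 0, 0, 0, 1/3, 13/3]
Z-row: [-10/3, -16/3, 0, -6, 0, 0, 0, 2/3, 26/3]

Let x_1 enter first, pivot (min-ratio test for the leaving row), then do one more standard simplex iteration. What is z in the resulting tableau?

26

Ratio test on column x_1 — row 1: 20/4 = 5; row 2: (13/3)/(13/3) = 1; row 3: (28/3)/(7/3) = 4; row 4: (13/3)/(1/3) = 13. Minimum is 1 at row 2 (u2 leaves); pivot element 13/3.
Pivot on row 2; the Z-row RHS becomes 26/3 − (-10/3)·1 = 12.
Next entering variable (most negative Z-row entry -56/13): x_2.
Ratio test on column x_2 — row 1: 16/(10/13) = 104/5; row 2: 1/(4/13) = 13/4; row 3: 7/(21/13) = 13/3; row 4: 4/(3/13) = 52/3. Minimum is 13/4 at row 2 (x_1 leaves); pivot element 4/13.
After the second pivot the Z-row RHS is 12 − (-56/13)·(13/4) = 26.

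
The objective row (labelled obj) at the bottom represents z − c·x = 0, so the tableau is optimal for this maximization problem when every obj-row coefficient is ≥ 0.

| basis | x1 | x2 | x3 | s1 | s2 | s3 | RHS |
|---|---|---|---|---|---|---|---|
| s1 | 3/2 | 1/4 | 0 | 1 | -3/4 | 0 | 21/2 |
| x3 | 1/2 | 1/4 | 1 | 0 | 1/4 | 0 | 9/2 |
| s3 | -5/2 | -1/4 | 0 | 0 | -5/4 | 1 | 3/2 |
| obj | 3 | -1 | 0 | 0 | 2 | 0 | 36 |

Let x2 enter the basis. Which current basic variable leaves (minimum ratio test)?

Column x2 entries and ratios — s1: (21/2)/(1/4) = 42; x3: (9/2)/(1/4) = 18; s3: -1/4 ≤ 0, skip.
Smallest ratio is 18 in the row of x3, so x3 leaves.

x3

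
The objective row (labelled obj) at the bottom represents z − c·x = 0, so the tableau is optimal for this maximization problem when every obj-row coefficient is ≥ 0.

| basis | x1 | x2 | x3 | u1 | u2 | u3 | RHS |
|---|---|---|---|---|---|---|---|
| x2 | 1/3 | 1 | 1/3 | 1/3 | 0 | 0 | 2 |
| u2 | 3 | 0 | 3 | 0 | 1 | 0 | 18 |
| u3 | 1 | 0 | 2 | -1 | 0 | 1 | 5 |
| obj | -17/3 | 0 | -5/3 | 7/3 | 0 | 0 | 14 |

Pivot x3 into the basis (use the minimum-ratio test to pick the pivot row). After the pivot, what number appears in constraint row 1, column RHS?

7/6

Ratio test on column x3 — row 1: 2/(1/3) = 6; row 2: 18/3 = 6; row 3: 5/2 = 5/2. Minimum is 5/2 at row 3 (u3 leaves); pivot element 2.
Divide row 3 by 2; eliminate column x3 from the other rows.
Row 1 update in column RHS: 2 − (1/3)·(5/2) = 7/6.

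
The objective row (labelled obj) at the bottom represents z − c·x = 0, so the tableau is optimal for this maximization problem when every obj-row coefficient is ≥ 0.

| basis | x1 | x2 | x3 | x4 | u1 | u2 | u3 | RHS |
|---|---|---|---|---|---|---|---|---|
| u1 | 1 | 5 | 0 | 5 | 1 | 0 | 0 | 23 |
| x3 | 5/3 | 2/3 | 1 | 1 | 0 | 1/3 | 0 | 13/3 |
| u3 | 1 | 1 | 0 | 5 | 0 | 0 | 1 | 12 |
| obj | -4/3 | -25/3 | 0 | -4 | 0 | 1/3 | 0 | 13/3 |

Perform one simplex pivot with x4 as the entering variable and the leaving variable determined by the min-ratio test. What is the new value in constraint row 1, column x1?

0

Ratio test on column x4 — row 1: 23/5 = 23/5; row 2: (13/3)/1 = 13/3; row 3: 12/5 = 12/5. Minimum is 12/5 at row 3 (u3 leaves); pivot element 5.
Divide row 3 by 5; eliminate column x4 from the other rows.
Row 1 update in column x1: 1 − 5·(1/5) = 0.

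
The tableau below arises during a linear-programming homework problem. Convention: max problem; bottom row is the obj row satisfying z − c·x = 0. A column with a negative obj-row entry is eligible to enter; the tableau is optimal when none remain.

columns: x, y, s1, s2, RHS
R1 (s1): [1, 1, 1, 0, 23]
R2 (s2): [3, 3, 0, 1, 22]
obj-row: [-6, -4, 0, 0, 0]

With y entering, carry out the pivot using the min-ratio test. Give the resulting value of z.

88/3

Ratio test on column y — row 1: 23/1 = 23; row 2: 22/3 = 22/3. Minimum is 22/3 at row 2 (s2 leaves); pivot element 3.
Pivot on row 2; the obj-row RHS becomes 0 − (-4)·(22/3) = 88/3.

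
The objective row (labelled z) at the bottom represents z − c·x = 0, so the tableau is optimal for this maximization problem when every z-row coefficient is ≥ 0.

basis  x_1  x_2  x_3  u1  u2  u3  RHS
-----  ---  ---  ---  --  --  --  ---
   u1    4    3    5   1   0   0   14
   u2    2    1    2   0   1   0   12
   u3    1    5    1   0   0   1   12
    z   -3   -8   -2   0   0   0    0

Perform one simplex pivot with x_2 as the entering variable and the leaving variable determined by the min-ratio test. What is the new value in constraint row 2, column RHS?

48/5

Ratio test on column x_2 — row 1: 14/3 = 14/3; row 2: 12/1 = 12; row 3: 12/5 = 12/5. Minimum is 12/5 at row 3 (u3 leaves); pivot element 5.
Divide row 3 by 5; eliminate column x_2 from the other rows.
Row 2 update in column RHS: 12 − 1·(12/5) = 48/5.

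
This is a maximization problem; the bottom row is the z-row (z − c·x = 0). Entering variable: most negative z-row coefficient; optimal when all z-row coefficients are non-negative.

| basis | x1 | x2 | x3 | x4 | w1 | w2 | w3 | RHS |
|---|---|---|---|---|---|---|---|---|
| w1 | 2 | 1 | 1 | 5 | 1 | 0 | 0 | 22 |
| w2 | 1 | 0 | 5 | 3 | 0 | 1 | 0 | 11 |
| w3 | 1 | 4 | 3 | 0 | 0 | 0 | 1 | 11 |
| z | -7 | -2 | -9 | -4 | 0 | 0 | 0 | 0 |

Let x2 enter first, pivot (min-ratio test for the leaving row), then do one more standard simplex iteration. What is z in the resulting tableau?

Ratio test on column x2 — row 1: 22/1 = 22; row 2: entry 0 ≤ 0; row 3: 11/4 = 11/4. Minimum is 11/4 at row 3 (w3 leaves); pivot element 4.
Pivot on row 3; the z-row RHS becomes 0 − (-2)·(11/4) = 11/2.
Next entering variable (most negative z-row entry -15/2): x3.
Ratio test on column x3 — row 1: (77/4)/(1/4) = 77; row 2: 11/5 = 11/5; row 3: (11/4)/(3/4) = 11/3. Minimum is 11/5 at row 2 (w2 leaves); pivot element 5.
After the second pivot the z-row RHS is 11/2 − (-15/2)·(11/5) = 22.

22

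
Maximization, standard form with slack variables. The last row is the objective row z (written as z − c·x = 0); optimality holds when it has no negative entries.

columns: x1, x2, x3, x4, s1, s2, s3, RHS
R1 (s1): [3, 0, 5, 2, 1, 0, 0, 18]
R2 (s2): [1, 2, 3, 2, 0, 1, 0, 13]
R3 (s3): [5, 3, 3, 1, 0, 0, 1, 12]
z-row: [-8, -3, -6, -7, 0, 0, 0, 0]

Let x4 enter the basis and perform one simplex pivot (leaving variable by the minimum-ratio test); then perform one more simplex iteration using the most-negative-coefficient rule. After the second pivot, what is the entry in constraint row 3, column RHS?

Ratio test on column x4 — row 1: 18/2 = 9; row 2: 13/2 = 13/2; row 3: 12/1 = 12. Minimum is 13/2 at row 2 (s2 leaves); pivot element 2.
Divide row 2 by 2; eliminate column x4 from the other rows.
Second iteration: most negative z-row entry is -9/2 in column x1, so x1 enters.
Ratio test on column x1 — row 1: 5/2 = 5/2; row 2: (13/2)/(1/2) = 13; row 3: (11/2)/(9/2) = 11/9. Minimum is 11/9 at row 3 (s3 leaves); pivot element 9/2.
Divide row 3 by 9/2; eliminate column x1 from the other rows.
After both pivots, the entry at constraint row 3, column RHS is 11/9.

11/9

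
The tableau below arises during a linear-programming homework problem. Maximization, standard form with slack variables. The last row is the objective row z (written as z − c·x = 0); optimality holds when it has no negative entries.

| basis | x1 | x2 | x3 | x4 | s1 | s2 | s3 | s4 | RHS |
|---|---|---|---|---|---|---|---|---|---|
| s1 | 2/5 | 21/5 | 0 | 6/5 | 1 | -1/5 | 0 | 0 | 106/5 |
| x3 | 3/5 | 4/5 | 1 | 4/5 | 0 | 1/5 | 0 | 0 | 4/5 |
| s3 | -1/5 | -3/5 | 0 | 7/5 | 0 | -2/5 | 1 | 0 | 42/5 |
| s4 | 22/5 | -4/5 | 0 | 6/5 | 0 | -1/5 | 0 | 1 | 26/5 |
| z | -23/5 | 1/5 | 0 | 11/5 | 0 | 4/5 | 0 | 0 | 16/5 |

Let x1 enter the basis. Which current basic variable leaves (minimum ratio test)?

s4

Column x1 entries and ratios — s1: (106/5)/(2/5) = 53; x3: (4/5)/(3/5) = 4/3; s3: -1/5 ≤ 0, skip; s4: (26/5)/(22/5) = 13/11.
Smallest ratio is 13/11 in the row of s4, so s4 leaves.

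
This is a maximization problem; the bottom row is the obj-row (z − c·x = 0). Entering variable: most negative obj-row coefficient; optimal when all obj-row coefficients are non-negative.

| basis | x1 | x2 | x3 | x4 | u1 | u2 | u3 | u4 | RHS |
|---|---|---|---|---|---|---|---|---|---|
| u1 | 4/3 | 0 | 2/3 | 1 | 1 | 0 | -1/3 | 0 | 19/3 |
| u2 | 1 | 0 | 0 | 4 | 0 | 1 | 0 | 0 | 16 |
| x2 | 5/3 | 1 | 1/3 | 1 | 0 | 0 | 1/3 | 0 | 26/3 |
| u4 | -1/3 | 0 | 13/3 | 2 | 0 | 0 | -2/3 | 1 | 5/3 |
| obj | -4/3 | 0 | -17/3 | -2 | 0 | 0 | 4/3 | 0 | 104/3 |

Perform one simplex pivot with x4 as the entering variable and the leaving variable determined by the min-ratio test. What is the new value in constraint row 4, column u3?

-1/3

Ratio test on column x4 — row 1: (19/3)/1 = 19/3; row 2: 16/4 = 4; row 3: (26/3)/1 = 26/3; row 4: (5/3)/2 = 5/6. Minimum is 5/6 at row 4 (u4 leaves); pivot element 2.
Divide row 4 by 2; eliminate column x4 from the other rows.
In the new row 4, the u3 entry is the old entry divided by the pivot: (-2/3)/2 = -1/3.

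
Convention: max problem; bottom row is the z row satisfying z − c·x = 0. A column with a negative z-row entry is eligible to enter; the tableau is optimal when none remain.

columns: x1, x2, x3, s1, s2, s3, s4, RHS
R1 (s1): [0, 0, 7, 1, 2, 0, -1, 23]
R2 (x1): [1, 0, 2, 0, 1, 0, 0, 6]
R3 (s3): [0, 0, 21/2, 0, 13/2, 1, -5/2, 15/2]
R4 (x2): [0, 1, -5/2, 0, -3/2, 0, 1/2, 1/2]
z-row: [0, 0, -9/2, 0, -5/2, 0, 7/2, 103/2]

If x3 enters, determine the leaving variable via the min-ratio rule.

s3

Column x3 entries and ratios — s1: 23/7 = 23/7; x1: 6/2 = 3; s3: (15/2)/(21/2) = 5/7; x2: -5/2 ≤ 0, skip.
Smallest ratio is 5/7 in the row of s3, so s3 leaves.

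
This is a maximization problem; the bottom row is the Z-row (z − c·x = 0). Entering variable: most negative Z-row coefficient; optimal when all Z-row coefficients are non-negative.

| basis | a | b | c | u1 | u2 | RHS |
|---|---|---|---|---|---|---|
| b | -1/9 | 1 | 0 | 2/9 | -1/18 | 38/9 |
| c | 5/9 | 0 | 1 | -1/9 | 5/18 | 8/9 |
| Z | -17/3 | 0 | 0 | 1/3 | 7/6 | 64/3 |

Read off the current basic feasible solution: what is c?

8/9

c is basic (row 2); its value is the RHS of that row, 8/9.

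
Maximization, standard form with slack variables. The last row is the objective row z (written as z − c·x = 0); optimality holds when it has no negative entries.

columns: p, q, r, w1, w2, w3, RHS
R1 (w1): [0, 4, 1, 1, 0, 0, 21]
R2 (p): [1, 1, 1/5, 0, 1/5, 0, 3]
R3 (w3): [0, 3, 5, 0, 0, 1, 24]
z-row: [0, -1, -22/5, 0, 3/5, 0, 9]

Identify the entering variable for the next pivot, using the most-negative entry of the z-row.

Negative z-row entries: q: -1, r: -22/5.
The most negative is -22/5 in column r, so r enters.

r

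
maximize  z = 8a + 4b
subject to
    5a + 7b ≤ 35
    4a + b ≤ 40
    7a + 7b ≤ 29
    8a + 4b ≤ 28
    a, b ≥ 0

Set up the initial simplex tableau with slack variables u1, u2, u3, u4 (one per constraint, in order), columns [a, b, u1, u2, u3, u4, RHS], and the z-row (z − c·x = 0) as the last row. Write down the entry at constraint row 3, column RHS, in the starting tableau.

29

The RHS of constraint 3 is b_3 = 29.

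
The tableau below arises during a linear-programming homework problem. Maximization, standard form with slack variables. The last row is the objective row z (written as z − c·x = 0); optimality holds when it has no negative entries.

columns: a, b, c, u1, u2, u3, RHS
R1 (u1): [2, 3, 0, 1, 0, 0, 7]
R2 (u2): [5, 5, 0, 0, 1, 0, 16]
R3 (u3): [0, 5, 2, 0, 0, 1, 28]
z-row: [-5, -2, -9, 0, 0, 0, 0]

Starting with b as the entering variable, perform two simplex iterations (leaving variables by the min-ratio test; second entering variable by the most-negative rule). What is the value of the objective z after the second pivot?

469/6

Ratio test on column b — row 1: 7/3 = 7/3; row 2: 16/5 = 16/5; row 3: 28/5 = 28/5. Minimum is 7/3 at row 1 (u1 leaves); pivot element 3.
Pivot on row 1; the z-row RHS becomes 0 − (-2)·(7/3) = 14/3.
Next entering variable (most negative z-row entry -9): c.
Ratio test on column c — row 1: entry 0 ≤ 0; row 2: entry 0 ≤ 0; row 3: (49/3)/2 = 49/6. Minimum is 49/6 at row 3 (u3 leaves); pivot element 2.
After the second pivot the z-row RHS is 14/3 − (-9)·(49/6) = 469/6.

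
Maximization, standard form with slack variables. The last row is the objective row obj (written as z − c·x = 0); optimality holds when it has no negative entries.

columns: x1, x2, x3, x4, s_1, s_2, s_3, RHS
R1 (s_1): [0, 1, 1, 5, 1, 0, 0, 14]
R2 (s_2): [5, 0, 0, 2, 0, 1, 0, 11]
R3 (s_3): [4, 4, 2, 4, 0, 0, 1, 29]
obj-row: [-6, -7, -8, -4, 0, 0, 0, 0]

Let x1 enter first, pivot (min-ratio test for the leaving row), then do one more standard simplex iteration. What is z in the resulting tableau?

Ratio test on column x1 — row 1: entry 0 ≤ 0; row 2: 11/5 = 11/5; row 3: 29/4 = 29/4. Minimum is 11/5 at row 2 (s_2 leaves); pivot element 5.
Pivot on row 2; the obj-row RHS becomes 0 − (-6)·(11/5) = 66/5.
Next entering variable (most negative obj-row entry -8): x3.
Ratio test on column x3 — row 1: 14/1 = 14; row 2: entry 0 ≤ 0; row 3: (101/5)/2 = 101/10. Minimum is 101/10 at row 3 (s_3 leaves); pivot element 2.
After the second pivot the obj-row RHS is 66/5 − (-8)·(101/10) = 94.

94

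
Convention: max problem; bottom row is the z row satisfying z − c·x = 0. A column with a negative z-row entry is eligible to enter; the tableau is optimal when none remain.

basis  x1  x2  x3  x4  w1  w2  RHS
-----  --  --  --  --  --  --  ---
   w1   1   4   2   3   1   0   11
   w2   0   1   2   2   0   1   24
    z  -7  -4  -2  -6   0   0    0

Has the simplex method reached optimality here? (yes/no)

The z-row has a negative entry -7 in column x1, so it is not optimal.

no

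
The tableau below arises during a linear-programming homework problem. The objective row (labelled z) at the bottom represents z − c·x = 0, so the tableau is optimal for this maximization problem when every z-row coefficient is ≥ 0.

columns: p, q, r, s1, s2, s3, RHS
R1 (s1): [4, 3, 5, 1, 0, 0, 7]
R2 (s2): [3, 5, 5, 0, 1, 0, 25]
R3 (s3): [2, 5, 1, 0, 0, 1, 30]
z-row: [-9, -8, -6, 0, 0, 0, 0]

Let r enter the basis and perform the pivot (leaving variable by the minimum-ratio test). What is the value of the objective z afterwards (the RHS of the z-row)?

Ratio test on column r — row 1: 7/5 = 7/5; row 2: 25/5 = 5; row 3: 30/1 = 30. Minimum is 7/5 at row 1 (s1 leaves); pivot element 5.
Pivot on row 1; the z-row RHS becomes 0 − (-6)·(7/5) = 42/5.

42/5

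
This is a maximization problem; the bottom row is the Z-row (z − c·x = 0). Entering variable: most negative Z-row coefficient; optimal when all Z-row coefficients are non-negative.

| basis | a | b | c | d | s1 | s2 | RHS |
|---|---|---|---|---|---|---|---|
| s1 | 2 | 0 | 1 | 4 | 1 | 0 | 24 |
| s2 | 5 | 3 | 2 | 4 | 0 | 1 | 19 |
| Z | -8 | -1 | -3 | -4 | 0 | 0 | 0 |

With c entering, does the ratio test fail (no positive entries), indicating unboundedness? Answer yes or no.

no

Column c has positive entries in row(s) 1, 2, so the ratio test bounds it — not unbounded.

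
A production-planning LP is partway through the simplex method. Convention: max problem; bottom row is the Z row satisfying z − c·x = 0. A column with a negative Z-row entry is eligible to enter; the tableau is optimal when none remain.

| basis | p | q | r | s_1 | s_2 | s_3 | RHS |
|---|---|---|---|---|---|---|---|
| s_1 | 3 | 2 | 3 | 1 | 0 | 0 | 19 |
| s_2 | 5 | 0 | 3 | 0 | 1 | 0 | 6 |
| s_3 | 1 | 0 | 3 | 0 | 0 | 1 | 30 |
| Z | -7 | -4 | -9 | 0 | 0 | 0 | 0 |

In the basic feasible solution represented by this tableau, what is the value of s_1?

s_1 is basic (row 1); its value is the RHS of that row, 19.

19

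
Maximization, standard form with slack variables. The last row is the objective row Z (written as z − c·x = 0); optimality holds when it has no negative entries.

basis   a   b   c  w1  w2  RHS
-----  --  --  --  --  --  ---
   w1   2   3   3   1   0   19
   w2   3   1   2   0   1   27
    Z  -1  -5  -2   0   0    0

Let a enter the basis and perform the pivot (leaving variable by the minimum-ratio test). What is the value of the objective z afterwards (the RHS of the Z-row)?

9

Ratio test on column a — row 1: 19/2 = 19/2; row 2: 27/3 = 9. Minimum is 9 at row 2 (w2 leaves); pivot element 3.
Pivot on row 2; the Z-row RHS becomes 0 − (-1)·9 = 9.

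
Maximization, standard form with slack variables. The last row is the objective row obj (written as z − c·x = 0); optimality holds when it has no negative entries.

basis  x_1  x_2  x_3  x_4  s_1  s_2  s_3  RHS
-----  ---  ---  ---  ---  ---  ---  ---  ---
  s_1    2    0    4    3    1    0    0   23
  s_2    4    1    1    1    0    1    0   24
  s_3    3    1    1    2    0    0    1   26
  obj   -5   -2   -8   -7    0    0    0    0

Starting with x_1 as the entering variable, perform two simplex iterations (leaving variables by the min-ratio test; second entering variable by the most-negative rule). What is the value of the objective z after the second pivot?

717/14

Ratio test on column x_1 — row 1: 23/2 = 23/2; row 2: 24/4 = 6; row 3: 26/3 = 26/3. Minimum is 6 at row 2 (s_2 leaves); pivot element 4.
Pivot on row 2; the obj-row RHS becomes 0 − (-5)·6 = 30.
Next entering variable (most negative obj-row entry -27/4): x_3.
Ratio test on column x_3 — row 1: 11/(7/2) = 22/7; row 2: 6/(1/4) = 24; row 3: 8/(1/4) = 32. Minimum is 22/7 at row 1 (s_1 leaves); pivot element 7/2.
After the second pivot the obj-row RHS is 30 − (-27/4)·(22/7) = 717/14.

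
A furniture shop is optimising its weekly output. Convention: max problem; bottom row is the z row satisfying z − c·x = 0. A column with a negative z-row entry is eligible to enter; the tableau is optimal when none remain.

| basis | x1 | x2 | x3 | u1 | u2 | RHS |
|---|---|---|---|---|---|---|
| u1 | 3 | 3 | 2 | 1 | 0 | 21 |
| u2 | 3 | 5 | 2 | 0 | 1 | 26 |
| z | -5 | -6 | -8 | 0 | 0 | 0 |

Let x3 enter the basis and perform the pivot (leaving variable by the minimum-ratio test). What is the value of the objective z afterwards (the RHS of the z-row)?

84

Ratio test on column x3 — row 1: 21/2 = 21/2; row 2: 26/2 = 13. Minimum is 21/2 at row 1 (u1 leaves); pivot element 2.
Pivot on row 1; the z-row RHS becomes 0 − (-8)·(21/2) = 84.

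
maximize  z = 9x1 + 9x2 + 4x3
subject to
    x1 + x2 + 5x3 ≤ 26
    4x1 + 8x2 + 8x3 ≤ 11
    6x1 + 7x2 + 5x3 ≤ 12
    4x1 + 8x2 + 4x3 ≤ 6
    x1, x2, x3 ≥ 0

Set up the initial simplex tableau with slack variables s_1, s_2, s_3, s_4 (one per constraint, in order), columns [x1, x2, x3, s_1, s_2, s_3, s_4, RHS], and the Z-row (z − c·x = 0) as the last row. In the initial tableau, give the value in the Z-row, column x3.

The Z-row carries the negated objective coefficients: the x3 entry is -4.

-4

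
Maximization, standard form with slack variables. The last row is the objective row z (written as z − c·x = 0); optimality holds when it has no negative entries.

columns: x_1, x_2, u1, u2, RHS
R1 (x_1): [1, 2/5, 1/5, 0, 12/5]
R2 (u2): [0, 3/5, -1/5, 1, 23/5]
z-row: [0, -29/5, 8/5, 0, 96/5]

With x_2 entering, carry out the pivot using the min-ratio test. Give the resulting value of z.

Ratio test on column x_2 — row 1: (12/5)/(2/5) = 6; row 2: (23/5)/(3/5) = 23/3. Minimum is 6 at row 1 (x_1 leaves); pivot element 2/5.
Pivot on row 1; the z-row RHS becomes 96/5 − (-29/5)·6 = 54.

54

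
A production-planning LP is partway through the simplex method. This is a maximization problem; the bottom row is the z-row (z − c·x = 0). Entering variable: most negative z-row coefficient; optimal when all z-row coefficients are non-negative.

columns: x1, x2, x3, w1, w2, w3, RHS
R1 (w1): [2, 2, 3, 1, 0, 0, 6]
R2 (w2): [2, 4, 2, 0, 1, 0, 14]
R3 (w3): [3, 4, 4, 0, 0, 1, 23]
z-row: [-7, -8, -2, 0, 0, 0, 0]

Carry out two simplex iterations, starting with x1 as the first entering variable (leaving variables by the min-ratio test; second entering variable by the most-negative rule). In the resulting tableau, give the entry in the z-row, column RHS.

Ratio test on column x1 — row 1: 6/2 = 3; row 2: 14/2 = 7; row 3: 23/3 = 23/3. Minimum is 3 at row 1 (w1 leaves); pivot element 2.
Divide row 1 by 2; eliminate column x1 from the other rows.
Second iteration: most negative z-row entry is -1 in column x2, so x2 enters.
Ratio test on column x2 — row 1: 3/1 = 3; row 2: 8/2 = 4; row 3: 14/1 = 14. Minimum is 3 at row 1 (x1 leaves); pivot element 1.
Divide row 1 by 1; eliminate column x2 from the other rows.
After both pivots, the entry at the z-row, column RHS is 24.

24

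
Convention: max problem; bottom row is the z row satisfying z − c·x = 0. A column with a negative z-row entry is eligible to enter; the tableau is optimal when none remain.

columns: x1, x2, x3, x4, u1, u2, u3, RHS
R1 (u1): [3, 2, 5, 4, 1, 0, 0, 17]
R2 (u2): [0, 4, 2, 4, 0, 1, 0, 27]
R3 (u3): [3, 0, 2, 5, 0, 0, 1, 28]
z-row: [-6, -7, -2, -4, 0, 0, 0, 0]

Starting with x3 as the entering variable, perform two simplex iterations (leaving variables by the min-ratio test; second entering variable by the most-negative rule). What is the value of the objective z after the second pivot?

735/16

Ratio test on column x3 — row 1: 17/5 = 17/5; row 2: 27/2 = 27/2; row 3: 28/2 = 14. Minimum is 17/5 at row 1 (u1 leaves); pivot element 5.
Pivot on row 1; the z-row RHS becomes 0 − (-2)·(17/5) = 34/5.
Next entering variable (most negative z-row entry -31/5): x2.
Ratio test on column x2 — row 1: (17/5)/(2/5) = 17/2; row 2: (101/5)/(16/5) = 101/16; row 3: entry -4/5 ≤ 0. Minimum is 101/16 at row 2 (u2 leaves); pivot element 16/5.
After the second pivot the z-row RHS is 34/5 − (-31/5)·(101/16) = 735/16.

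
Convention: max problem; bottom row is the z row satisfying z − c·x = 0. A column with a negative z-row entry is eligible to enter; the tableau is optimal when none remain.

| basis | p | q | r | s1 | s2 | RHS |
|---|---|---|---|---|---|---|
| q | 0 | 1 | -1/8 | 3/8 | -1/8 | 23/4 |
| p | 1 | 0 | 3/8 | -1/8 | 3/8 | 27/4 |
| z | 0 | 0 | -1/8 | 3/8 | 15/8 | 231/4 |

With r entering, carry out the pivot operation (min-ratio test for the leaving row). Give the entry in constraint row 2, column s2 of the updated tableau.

1

Ratio test on column r — row 1: entry -1/8 ≤ 0; row 2: (27/4)/(3/8) = 18. Minimum is 18 at row 2 (p leaves); pivot element 3/8.
Divide row 2 by 3/8; eliminate column r from the other rows.
In the new row 2, the s2 entry is the old entry divided by the pivot: (3/8)/(3/8) = 1.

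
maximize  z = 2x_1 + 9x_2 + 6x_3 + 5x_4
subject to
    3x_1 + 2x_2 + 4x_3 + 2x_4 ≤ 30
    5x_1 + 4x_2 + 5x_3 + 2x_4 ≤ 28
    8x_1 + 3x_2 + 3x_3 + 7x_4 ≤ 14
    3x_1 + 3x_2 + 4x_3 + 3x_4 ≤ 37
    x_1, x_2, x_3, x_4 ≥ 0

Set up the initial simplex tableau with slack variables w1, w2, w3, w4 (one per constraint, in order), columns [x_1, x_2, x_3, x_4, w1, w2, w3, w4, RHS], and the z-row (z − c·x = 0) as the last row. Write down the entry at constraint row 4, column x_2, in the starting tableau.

3

Constraint 4 has coefficient 3 on x_2.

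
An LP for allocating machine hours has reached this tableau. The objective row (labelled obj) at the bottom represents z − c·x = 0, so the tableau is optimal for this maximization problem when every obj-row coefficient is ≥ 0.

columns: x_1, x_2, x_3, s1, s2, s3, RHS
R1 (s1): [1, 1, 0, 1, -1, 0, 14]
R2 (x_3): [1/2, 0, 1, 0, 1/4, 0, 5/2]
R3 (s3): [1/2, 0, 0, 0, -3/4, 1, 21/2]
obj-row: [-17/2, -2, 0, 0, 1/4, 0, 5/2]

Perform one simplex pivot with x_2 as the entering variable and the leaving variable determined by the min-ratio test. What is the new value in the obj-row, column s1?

2

Ratio test on column x_2 — row 1: 14/1 = 14; row 2: entry 0 ≤ 0; row 3: entry 0 ≤ 0. Minimum is 14 at row 1 (s1 leaves); pivot element 1.
Divide row 1 by 1; eliminate column x_2 from the other rows.
obj-row update in column s1: 0 − (-2)·1 = 2.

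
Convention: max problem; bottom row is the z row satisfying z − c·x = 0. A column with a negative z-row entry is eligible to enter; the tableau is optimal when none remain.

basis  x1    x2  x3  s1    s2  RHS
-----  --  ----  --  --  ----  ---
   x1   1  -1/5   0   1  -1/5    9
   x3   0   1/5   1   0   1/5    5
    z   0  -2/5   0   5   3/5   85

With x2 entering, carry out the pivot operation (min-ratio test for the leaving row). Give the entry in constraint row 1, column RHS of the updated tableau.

14

Ratio test on column x2 — row 1: entry -1/5 ≤ 0; row 2: 5/(1/5) = 25. Minimum is 25 at row 2 (x3 leaves); pivot element 1/5.
Divide row 2 by 1/5; eliminate column x2 from the other rows.
Row 1 update in column RHS: 9 − (-1/5)·25 = 14.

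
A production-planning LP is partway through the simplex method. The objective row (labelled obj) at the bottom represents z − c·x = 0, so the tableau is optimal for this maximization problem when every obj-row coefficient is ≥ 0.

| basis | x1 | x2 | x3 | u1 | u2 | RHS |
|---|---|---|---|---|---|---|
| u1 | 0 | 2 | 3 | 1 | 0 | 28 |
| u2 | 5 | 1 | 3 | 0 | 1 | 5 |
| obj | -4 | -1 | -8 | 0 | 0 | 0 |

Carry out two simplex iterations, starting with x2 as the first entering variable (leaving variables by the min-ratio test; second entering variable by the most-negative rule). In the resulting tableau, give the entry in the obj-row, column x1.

28/3

Ratio test on column x2 — row 1: 28/2 = 14; row 2: 5/1 = 5. Minimum is 5 at row 2 (u2 leaves); pivot element 1.
Divide row 2 by 1; eliminate column x2 from the other rows.
Second iteration: most negative obj-row entry is -5 in column x3, so x3 enters.
Ratio test on column x3 — row 1: entry -3 ≤ 0; row 2: 5/3 = 5/3. Minimum is 5/3 at row 2 (x2 leaves); pivot element 3.
Divide row 2 by 3; eliminate column x3 from the other rows.
After both pivots, the entry at the obj-row, column x1 is 28/3.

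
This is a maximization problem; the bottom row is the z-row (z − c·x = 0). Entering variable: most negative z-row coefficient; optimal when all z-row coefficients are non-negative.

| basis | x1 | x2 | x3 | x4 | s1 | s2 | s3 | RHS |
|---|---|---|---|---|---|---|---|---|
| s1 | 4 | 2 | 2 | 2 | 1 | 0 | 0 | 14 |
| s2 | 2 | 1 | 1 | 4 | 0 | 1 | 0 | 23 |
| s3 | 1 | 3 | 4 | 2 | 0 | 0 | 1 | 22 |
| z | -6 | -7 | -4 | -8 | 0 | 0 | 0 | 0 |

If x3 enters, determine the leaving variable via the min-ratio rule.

s3

Column x3 entries and ratios — s1: 14/2 = 7; s2: 23/1 = 23; s3: 22/4 = 11/2.
Smallest ratio is 11/2 in the row of s3, so s3 leaves.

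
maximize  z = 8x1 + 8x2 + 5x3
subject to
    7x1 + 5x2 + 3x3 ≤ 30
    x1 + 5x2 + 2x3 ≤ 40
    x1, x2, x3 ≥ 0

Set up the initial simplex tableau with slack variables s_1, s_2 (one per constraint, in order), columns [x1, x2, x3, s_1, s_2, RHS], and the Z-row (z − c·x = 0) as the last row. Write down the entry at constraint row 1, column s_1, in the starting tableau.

1

Slack s_1 belongs to constraint 1; its column is the unit vector e_1, so the entry in row 1 is 1.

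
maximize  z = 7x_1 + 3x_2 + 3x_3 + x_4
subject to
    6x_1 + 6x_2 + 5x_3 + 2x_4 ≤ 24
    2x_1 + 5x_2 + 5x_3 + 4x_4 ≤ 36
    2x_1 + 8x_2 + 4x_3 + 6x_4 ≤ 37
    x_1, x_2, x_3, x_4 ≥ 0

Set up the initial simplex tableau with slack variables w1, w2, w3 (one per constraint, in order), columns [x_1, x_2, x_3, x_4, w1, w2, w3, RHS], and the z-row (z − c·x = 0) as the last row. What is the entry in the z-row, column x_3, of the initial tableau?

-3

The z-row carries the negated objective coefficients: the x_3 entry is -3.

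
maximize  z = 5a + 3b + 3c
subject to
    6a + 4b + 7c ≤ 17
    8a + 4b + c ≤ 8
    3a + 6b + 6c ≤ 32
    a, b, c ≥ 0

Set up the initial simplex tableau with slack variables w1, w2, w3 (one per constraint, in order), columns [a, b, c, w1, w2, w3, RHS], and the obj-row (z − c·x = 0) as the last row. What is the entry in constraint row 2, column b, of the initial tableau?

Constraint 2 has coefficient 4 on b.

4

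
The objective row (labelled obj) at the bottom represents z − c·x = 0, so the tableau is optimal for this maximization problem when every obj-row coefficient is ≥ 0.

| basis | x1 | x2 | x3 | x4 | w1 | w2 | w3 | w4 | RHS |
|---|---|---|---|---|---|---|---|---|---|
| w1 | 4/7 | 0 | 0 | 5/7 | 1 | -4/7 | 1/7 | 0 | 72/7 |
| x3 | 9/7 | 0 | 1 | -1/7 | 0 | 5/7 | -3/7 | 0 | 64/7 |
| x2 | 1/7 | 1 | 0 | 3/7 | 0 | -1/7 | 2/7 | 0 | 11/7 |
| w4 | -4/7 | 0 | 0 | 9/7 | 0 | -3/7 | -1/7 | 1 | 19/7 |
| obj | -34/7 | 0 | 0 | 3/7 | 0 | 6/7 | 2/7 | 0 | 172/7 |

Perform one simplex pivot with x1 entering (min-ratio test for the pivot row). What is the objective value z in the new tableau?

Ratio test on column x1 — row 1: (72/7)/(4/7) = 18; row 2: (64/7)/(9/7) = 64/9; row 3: (11/7)/(1/7) = 11; row 4: entry -4/7 ≤ 0. Minimum is 64/9 at row 2 (x3 leaves); pivot element 9/7.
Pivot on row 2; the obj-row RHS becomes 172/7 − (-34/7)·(64/9) = 532/9.

532/9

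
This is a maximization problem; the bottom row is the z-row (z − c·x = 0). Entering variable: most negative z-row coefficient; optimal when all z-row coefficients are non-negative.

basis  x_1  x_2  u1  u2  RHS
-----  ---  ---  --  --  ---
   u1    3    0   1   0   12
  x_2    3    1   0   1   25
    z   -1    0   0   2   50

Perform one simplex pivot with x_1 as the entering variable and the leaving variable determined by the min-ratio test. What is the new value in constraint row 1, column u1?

1/3

Ratio test on column x_1 — row 1: 12/3 = 4; row 2: 25/3 = 25/3. Minimum is 4 at row 1 (u1 leaves); pivot element 3.
Divide row 1 by 3; eliminate column x_1 from the other rows.
In the new row 1, the u1 entry is the old entry divided by the pivot: 1/3 = 1/3.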